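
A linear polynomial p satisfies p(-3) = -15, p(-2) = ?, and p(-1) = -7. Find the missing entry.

On equispaced nodes a degree-1 polynomial has vanishing second forward difference, so
  p(-3) - 2·p(-2) + p(-1) = 0.
Substituting the known values and solving for p(-2):
  -2·p(-2) = 22
  p(-2) = -11.

-11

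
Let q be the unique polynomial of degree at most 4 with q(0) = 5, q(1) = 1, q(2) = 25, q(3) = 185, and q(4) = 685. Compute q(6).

Forward differences of the values at s = 0, 1, 2, 3, 4:
  q  : 5  1  25  185  685
  Δ  : -4  24  160  500
  Δ^2: 28  136  340
  Δ^3: 108  204
  Δ^4: 96
The fourth differences are constant, confirming degree 4.
Interpolating (Newton forward form) and evaluating at s = 6 gives q(6) = 4001.

4001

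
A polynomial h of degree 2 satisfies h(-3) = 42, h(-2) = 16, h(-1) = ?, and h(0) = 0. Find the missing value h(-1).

2

The 3 known points determine the degree-2 polynomial uniquely.
Write h(t) = at^2 + bt + c. Substituting each data point gives a linear system:
  9a - 3b + c = 42
  4a - 2b + c = 16
  c = 0
Solving the system yields a = 6, b = 4, c = 0.
So h(t) = 6t² + 4t.
Then h(-1) = 2.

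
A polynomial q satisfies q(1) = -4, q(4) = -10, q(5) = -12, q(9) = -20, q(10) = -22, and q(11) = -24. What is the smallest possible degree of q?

1

Divided differences on the nodes 1, 4, 5, 9, 10, 11:
  order 0: -4  -10  -12  -20  -22  -24
  order 1: -2  -2  -2  -2  -2
  order 2: 0  0  0  0
  order 3: 0  0  0
  order 4: 0  0
  order 5: 0
The order-1 divided differences are all -2 (nonzero) and every higher order vanishes, so the data lies on a polynomial of degree exactly 1.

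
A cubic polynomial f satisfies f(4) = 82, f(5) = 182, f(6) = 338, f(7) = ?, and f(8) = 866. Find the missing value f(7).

On equispaced nodes a degree-3 polynomial has vanishing fourth forward difference, so
  f(4) - 4·f(5) + 6·f(6) - 4·f(7) + f(8) = 0.
Substituting the known values and solving for f(7):
  -4·f(7) = -2248
  f(7) = 562.

562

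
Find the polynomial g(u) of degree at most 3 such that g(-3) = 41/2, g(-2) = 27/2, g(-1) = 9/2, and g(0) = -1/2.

g(u) = u^3 + 5u^2 - u - 1/2

Write g(u) = au^3 + bu^2 + cu + d. Substituting each data point gives a linear system:
  -27a + 9b - 3c + d = 41/2
  -8a + 4b - 2c + d = 27/2
  -a + b - c + d = 9/2
  d = -1/2
Solving the system yields a = 1, b = 5, c = -1, d = -1/2.
So g(u) = u^3 + 5u^2 - u - 1/2.
Check: g(-2) = 27/2. ✓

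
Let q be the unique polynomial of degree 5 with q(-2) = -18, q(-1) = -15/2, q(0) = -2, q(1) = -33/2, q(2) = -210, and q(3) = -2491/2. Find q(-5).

10941/2

Using the Lagrange interpolation formula with nodes -2, -1, 0, 1, 2, 3:
  L_0(n) = (n + 1)n(n - 1)(n - 2)(n - 3) / -120
  L_1(n) = (n + 2)n(n - 1)(n - 2)(n - 3) / 24
  L_2(n) = (n + 2)(n + 1)(n - 1)(n - 2)(n - 3) / -12
  L_3(n) = (n + 2)(n + 1)n(n - 2)(n - 3) / 12
  L_4(n) = (n + 2)(n + 1)n(n - 1)(n - 3) / -24
  L_5(n) = (n + 2)(n + 1)n(n - 1)(n - 2) / 120
Then q(n) = -18·L_0(n) - 15/2·L_1(n) - 2·L_2(n) - 33/2·L_3(n) - 210·L_4(n) - 2491/2·L_5(n).
Expanding and collecting terms gives q(n) = -3n⁵ - 6n⁴ + (1/2)n³ - 4n² - 2n - 2.
Evaluating at n = -5: q(-5) = 10941/2.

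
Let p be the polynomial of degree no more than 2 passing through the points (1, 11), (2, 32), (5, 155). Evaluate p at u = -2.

Using the Lagrange interpolation formula with nodes 1, 2, 5:
  L_0(u) = (u - 2)(u - 5) / 4
  L_1(u) = (u - 1)(u - 5) / -3
  L_2(u) = (u - 1)(u - 2) / 12
Then p(u) = 11·L_0(u) + 32·L_1(u) + 155·L_2(u).
Expanding and collecting terms gives p(u) = 5u^2 + 6u.
Evaluating at u = -2: p(-2) = 8.

8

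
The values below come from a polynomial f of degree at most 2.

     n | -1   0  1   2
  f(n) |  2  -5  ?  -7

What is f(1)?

The 3 known points determine the degree-2 polynomial uniquely.
Write f(n) = an^2 + bn + c. Substituting each data point gives a linear system:
  a - b + c = 2
  c = -5
  4a + 2b + c = -7
Solving the system yields a = 2, b = -5, c = -5.
So f(n) = 2n^2 - 5n - 5.
Then f(1) = -8.

-8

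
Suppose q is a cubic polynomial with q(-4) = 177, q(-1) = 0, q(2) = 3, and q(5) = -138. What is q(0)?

Write q(u) = au^3 + bu^2 + cu + d. Substituting each data point gives a linear system:
  -64a + 16b - 4c + d = 177
  -a + b - c + d = 0
  8a + 4b + 2c + d = 3
  125a + 25b + 5c + d = -138
Solving the system yields a = -2, b = 4, c = 3, d = -3.
So q(u) = -2u^3 + 4u^2 + 3u - 3.
Then q(0) = -3.

-3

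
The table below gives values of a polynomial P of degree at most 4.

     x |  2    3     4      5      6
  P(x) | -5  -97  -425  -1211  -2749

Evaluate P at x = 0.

-1

Write P(x) = ax^4 + bx^3 + cx^2 + dx + e. Substituting each data point gives a linear system:
  16a + 8b + 4c + 2d + e = -5
  81a + 27b + 9c + 3d + e = -97
  256a + 64b + 16c + 4d + e = -425
  625a + 125b + 25c + 5d + e = -1211
  1296a + 216b + 36c + 6d + e = -2749
Solving the system yields a = -3, b = 5, c = 2, d = -2, e = -1.
So P(x) = -3x^4 + 5x^3 + 2x^2 - 2x - 1.
Then P(0) = -1.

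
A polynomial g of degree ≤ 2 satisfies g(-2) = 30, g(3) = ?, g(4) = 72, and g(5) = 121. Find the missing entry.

The 3 known points determine the degree-2 polynomial uniquely.
Write g(t) = at^2 + bt + c. Substituting each data point gives a linear system:
  4a - 2b + c = 30
  16a + 4b + c = 72
  25a + 5b + c = 121
Solving the system yields a = 6, b = -5, c = -4.
So g(t) = 6t^2 - 5t - 4.
Then g(3) = 35.

35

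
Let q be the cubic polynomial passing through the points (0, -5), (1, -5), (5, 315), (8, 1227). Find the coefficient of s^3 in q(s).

2

Write q(s) = as^3 + bs^2 + cs + d. Substituting each data point gives a linear system:
  d = -5
  a + b + c + d = -5
  125a + 25b + 5c + d = 315
  512a + 64b + 8c + d = 1227
Solving the system yields a = 2, b = 4, c = -6, d = -5.
So q(s) = 2s^3 + 4s^2 - 6s - 5.
The leading coefficient is 2.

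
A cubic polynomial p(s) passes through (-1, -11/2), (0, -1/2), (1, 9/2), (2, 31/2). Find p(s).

Using the Lagrange interpolation formula with nodes -1, 0, 1, 2:
  L_0(s) = s(s - 1)(s - 2) / -6
  L_1(s) = (s + 1)(s - 1)(s - 2) / 2
  L_2(s) = (s + 1)s(s - 2) / -2
  L_3(s) = (s + 1)s(s - 1) / 6
Then p(s) = -11/2·L_0(s) - 1/2·L_1(s) + 9/2·L_2(s) + 31/2·L_3(s).
Expanding and collecting terms gives p(s) = s³ + 4s - 1/2.
Check: p(0) = -1/2. ✓

p(s) = s^3 + 4s - 1/2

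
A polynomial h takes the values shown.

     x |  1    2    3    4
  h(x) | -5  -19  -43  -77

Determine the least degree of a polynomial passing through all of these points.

Forward differences of the values at x = 1, 2, 3, 4:
  h  : -5  -19  -43  -77
  Δ  : -14  -24  -34
  Δ^2: -10  -10
  Δ^3: 0
The second differences are constant (-10) and nonzero, while all higher differences vanish, so the minimal degree is 2.

2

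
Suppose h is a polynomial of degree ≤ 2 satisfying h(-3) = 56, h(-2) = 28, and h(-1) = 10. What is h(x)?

Write h(x) = ax^2 + bx + c. Substituting each data point gives a linear system:
  9a - 3b + c = 56
  4a - 2b + c = 28
  a - b + c = 10
Solving the system yields a = 5, b = -3, c = 2.
So h(x) = 5x^2 - 3x + 2.
Check: h(-3) = 56. ✓

h(x) = 5x^2 - 3x + 2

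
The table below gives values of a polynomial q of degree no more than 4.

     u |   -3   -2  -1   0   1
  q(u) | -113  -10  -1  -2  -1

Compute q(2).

Using the Lagrange interpolation formula with nodes -3, -2, -1, 0, 1:
  L_0(u) = (u + 2)(u + 1)u(u - 1) / 24
  L_1(u) = (u + 3)(u + 1)u(u - 1) / -6
  L_2(u) = (u + 3)(u + 2)u(u - 1) / 4
  L_3(u) = (u + 3)(u + 2)(u + 1)(u - 1) / -6
  L_4(u) = (u + 3)(u + 2)(u + 1)u / 24
Then q(u) = -113·L_0(u) - 10·L_1(u) - 1·L_2(u) - 2·L_3(u) - 1·L_4(u).
Expanding and collecting terms gives q(u) = -3u^4 - 4u^3 + 4u^2 + 4u - 2.
Evaluating at u = 2: q(2) = -58.

-58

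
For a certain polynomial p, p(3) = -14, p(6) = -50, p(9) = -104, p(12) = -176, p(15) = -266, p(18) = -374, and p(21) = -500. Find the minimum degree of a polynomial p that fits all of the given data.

2

Forward differences of the values at x = 3, 6, 9, 12, 15, 18, 21:
  p  : -14  -50  -104  -176  -266  -374  -500
  Δ  : -36  -54  -72  -90  -108  -126
  Δ^2: -18  -18  -18  -18  -18
  Δ^3: 0  0  0  0
  Δ^4: 0  0  0
  Δ^5: 0  0
  Δ^6: 0
The second differences are constant (-18) and nonzero, while all higher differences vanish, so the minimal degree is 2.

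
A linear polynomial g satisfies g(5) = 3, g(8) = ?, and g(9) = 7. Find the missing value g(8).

6

The 2 known points determine the degree-1 polynomial uniquely.
Write g(u) = au + b. Substituting each data point gives a linear system:
  5a + b = 3
  9a + b = 7
Solving the system yields a = 1, b = -2.
So g(u) = u - 2.
Then g(8) = 6.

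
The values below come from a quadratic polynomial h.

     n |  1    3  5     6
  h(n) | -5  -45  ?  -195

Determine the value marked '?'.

The 3 known points determine the degree-2 polynomial uniquely.
Write h(n) = an^2 + bn + c. Substituting each data point gives a linear system:
  a + b + c = -5
  9a + 3b + c = -45
  36a + 6b + c = -195
Solving the system yields a = -6, b = 4, c = -3.
So h(n) = -6n^2 + 4n - 3.
Then h(5) = -133.

-133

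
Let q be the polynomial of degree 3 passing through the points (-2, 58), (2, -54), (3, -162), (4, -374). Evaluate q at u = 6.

Using the Lagrange interpolation formula with nodes -2, 2, 3, 4:
  L_0(u) = (u - 2)(u - 3)(u - 4) / -120
  L_1(u) = (u + 2)(u - 3)(u - 4) / 8
  L_2(u) = (u + 2)(u - 2)(u - 4) / -5
  L_3(u) = (u + 2)(u - 2)(u - 3) / 12
Then q(u) = 58·L_0(u) - 54·L_1(u) - 162·L_2(u) - 374·L_3(u).
Expanding and collecting terms gives q(u) = -6u^3 + 2u^2 - 4u - 6.
Evaluating at u = 6: q(6) = -1254.

-1254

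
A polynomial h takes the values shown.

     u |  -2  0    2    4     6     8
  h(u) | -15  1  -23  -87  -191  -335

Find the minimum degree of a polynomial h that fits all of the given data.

Forward differences of the values at u = -2, 0, 2, 4, 6, 8:
  h  : -15  1  -23  -87  -191  -335
  Δ  : 16  -24  -64  -104  -144
  Δ^2: -40  -40  -40  -40
  Δ^3: 0  0  0
  Δ^4: 0  0
  Δ^5: 0
The second differences are constant (-40) and nonzero, while all higher differences vanish, so the minimal degree is 2.

2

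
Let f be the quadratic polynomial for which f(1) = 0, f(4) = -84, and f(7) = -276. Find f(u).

f(u) = -6u^2 + 2u + 4

Write f(u) = au^2 + bu + c. Substituting each data point gives a linear system:
  a + b + c = 0
  16a + 4b + c = -84
  49a + 7b + c = -276
Solving the system yields a = -6, b = 2, c = 4.
So f(u) = -6u^2 + 2u + 4.
Check: f(4) = -84. ✓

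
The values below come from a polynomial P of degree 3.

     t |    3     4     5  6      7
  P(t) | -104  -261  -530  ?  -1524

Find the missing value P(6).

-941

On equispaced nodes a degree-3 polynomial has vanishing fourth forward difference, so
  P(3) - 4·P(4) + 6·P(5) - 4·P(6) + P(7) = 0.
Substituting the known values and solving for P(6):
  -4·P(6) = 3764
  P(6) = -941.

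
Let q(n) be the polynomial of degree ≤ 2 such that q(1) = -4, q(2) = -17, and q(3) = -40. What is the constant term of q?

-1

Write q(n) = an^2 + bn + c. Substituting each data point gives a linear system:
  a + b + c = -4
  4a + 2b + c = -17
  9a + 3b + c = -40
Solving the system yields a = -5, b = 2, c = -1.
So q(n) = -5n^2 + 2n - 1.
The constant term is -1.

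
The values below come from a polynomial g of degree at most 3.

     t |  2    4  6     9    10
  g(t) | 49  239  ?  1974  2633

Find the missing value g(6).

The 4 known points determine the degree-3 polynomial uniquely.
Write g(t) = at^3 + bt^2 + ct + d. Substituting each data point gives a linear system:
  8a + 4b + 2c + d = 49
  64a + 16b + 4c + d = 239
  729a + 81b + 9c + d = 1974
  1000a + 100b + 10c + d = 2633
Solving the system yields a = 2, b = 6, c = 3, d = 3.
So g(t) = 2t³ + 6t² + 3t + 3.
Then g(6) = 669.

669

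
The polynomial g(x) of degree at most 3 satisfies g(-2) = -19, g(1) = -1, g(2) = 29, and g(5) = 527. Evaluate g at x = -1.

Using the Lagrange interpolation formula with nodes -2, 1, 2, 5:
  L_0(x) = (x - 1)(x - 2)(x - 5) / -84
  L_1(x) = (x + 2)(x - 2)(x - 5) / 12
  L_2(x) = (x + 2)(x - 1)(x - 5) / -12
  L_3(x) = (x + 2)(x - 1)(x - 2) / 84
Then g(x) = -19·L_0(x) - 1·L_1(x) + 29·L_2(x) + 527·L_3(x).
Expanding and collecting terms gives g(x) = 4x³ + 2x² - 4x - 3.
Evaluating at x = -1: g(-1) = -1.

-1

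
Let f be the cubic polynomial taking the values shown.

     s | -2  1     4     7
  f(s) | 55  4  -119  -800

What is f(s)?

f(s) = -3s^3 + 5s^2 - 3s + 5

Write f(s) = as^3 + bs^2 + cs + d. Substituting each data point gives a linear system:
  -8a + 4b - 2c + d = 55
  a + b + c + d = 4
  64a + 16b + 4c + d = -119
  343a + 49b + 7c + d = -800
Solving the system yields a = -3, b = 5, c = -3, d = 5.
So f(s) = -3s³ + 5s² - 3s + 5.
Check: f(-2) = 55. ✓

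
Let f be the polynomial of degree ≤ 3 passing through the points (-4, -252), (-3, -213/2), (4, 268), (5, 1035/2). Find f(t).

Using the Lagrange interpolation formula with nodes -4, -3, 4, 5:
  L_0(t) = (t + 3)(t - 4)(t - 5) / -72
  L_1(t) = (t + 4)(t - 4)(t - 5) / 56
  L_2(t) = (t + 4)(t + 3)(t - 5) / -56
  L_3(t) = (t + 4)(t + 3)(t - 4) / 72
Then f(t) = -252·L_0(t) - 213/2·L_1(t) + 268·L_2(t) + 1035/2·L_3(t).
Expanding and collecting terms gives f(t) = 4t³ + (1/2)t² + t.
Check: f(-3) = -213/2. ✓

f(t) = 4t^3 + (1/2)t^2 + t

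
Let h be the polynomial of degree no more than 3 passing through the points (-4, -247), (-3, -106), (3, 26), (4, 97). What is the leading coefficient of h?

Write h(u) = au^3 + bu^2 + cu + d. Substituting each data point gives a linear system:
  -64a + 16b - 4c + d = -247
  -27a + 9b - 3c + d = -106
  27a + 9b + 3c + d = 26
  64a + 16b + 4c + d = 97
Solving the system yields a = 3, b = -5, c = -5, d = 5.
So h(u) = 3u^3 - 5u^2 - 5u + 5.
The leading coefficient is 3.

3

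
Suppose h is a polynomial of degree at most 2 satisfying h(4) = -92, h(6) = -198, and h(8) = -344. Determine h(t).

h(t) = -5t^2 - 3t

Using the Lagrange interpolation formula with nodes 4, 6, 8:
  L_0(t) = (t - 6)(t - 8) / 8
  L_1(t) = (t - 4)(t - 8) / -4
  L_2(t) = (t - 4)(t - 6) / 8
Then h(t) = -92·L_0(t) - 198·L_1(t) - 344·L_2(t).
Expanding and collecting terms gives h(t) = -5t^2 - 3t.
Check: h(4) = -92. ✓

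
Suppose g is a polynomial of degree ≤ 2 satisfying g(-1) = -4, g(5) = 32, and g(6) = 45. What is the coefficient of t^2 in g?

1

Write g(t) = at^2 + bt + c. Substituting each data point gives a linear system:
  a - b + c = -4
  25a + 5b + c = 32
  36a + 6b + c = 45
Solving the system yields a = 1, b = 2, c = -3.
So g(t) = t^2 + 2t - 3.
The leading coefficient is 1.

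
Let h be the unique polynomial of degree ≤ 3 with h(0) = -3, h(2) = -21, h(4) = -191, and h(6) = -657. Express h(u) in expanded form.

h(u) = -3u^3 - u^2 + 5u - 3

Using the Lagrange interpolation formula with nodes 0, 2, 4, 6:
  L_0(u) = (u - 2)(u - 4)(u - 6) / -48
  L_1(u) = u(u - 4)(u - 6) / 16
  L_2(u) = u(u - 2)(u - 6) / -16
  L_3(u) = u(u - 2)(u - 4) / 48
Then h(u) = -3·L_0(u) - 21·L_1(u) - 191·L_2(u) - 657·L_3(u).
Expanding and collecting terms gives h(u) = -3u³ - u² + 5u - 3.
Check: h(2) = -21. ✓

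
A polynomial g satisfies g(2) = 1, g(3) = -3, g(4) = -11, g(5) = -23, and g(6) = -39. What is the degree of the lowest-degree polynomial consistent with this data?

2

Forward differences of the values at x = 2, 3, 4, 5, 6:
  g  : 1  -3  -11  -23  -39
  Δ  : -4  -8  -12  -16
  Δ^2: -4  -4  -4
  Δ^3: 0  0
  Δ^4: 0
The second differences are constant (-4) and nonzero, while all higher differences vanish, so the minimal degree is 2.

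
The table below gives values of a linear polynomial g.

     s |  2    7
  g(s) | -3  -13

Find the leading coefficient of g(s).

-2

Write g(s) = as + b. Substituting each data point gives a linear system:
  2a + b = -3
  7a + b = -13
Solving the system yields a = -2, b = 1.
So g(s) = -2s + 1.
The leading coefficient is -2.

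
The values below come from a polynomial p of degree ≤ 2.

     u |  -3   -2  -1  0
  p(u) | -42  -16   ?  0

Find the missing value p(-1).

-2

On equispaced nodes a degree-2 polynomial has vanishing third forward difference, so
  - p(-3) + 3·p(-2) - 3·p(-1) + p(0) = 0.
Substituting the known values and solving for p(-1):
  -3·p(-1) = 6
  p(-1) = -2.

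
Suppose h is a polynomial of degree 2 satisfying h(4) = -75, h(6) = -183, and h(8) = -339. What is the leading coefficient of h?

Write h(s) = as^2 + bs + c. Substituting each data point gives a linear system:
  16a + 4b + c = -75
  36a + 6b + c = -183
  64a + 8b + c = -339
Solving the system yields a = -6, b = 6, c = -3.
So h(s) = -6s^2 + 6s - 3.
The leading coefficient is -6.

-6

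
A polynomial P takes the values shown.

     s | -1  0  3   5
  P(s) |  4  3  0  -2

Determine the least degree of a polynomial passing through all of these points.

1

Divided differences on the nodes -1, 0, 3, 5:
  order 0: 4  3  0  -2
  order 1: -1  -1  -1
  order 2: 0  0
  order 3: 0
The order-1 divided differences are all -1 (nonzero) and every higher order vanishes, so the data lies on a polynomial of degree exactly 1.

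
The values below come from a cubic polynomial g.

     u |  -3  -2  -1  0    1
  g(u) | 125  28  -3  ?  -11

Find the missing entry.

-4

The 4 known points determine the degree-3 polynomial uniquely.
Write g(u) = au^3 + bu^2 + cu + d. Substituting each data point gives a linear system:
  -27a + 9b - 3c + d = 125
  -8a + 4b - 2c + d = 28
  -a + b - c + d = -3
  a + b + c + d = -11
Solving the system yields a = -6, b = -3, c = 2, d = -4.
So g(u) = -6u³ - 3u² + 2u - 4.
Then g(0) = -4.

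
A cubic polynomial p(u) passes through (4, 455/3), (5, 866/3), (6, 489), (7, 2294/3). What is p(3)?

66

Using the Lagrange interpolation formula with nodes 4, 5, 6, 7:
  L_0(u) = (u - 5)(u - 6)(u - 7) / -6
  L_1(u) = (u - 4)(u - 6)(u - 7) / 2
  L_2(u) = (u - 4)(u - 5)(u - 7) / -2
  L_3(u) = (u - 4)(u - 5)(u - 6) / 6
Then p(u) = 455/3·L_0(u) + 866/3·L_1(u) + 489·L_2(u) + 2294/3·L_3(u).
Expanding and collecting terms gives p(u) = 2u^3 + (5/3)u^2 - 3.
Evaluating at u = 3: p(3) = 66.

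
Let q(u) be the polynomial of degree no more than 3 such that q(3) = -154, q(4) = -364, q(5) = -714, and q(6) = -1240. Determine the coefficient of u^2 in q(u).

2

Write q(u) = au^3 + bu^2 + cu + d. Substituting each data point gives a linear system:
  27a + 9b + 3c + d = -154
  64a + 16b + 4c + d = -364
  125a + 25b + 5c + d = -714
  216a + 36b + 6c + d = -1240
Solving the system yields a = -6, b = 2, c = -2, d = -4.
So q(u) = -6u³ + 2u² - 2u - 4.
The coefficient of u^2 is 2.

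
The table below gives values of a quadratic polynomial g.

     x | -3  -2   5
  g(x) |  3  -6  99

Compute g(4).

Using the Lagrange interpolation formula with nodes -3, -2, 5:
  L_0(x) = (x + 2)(x - 5) / 8
  L_1(x) = (x + 3)(x - 5) / -7
  L_2(x) = (x + 3)(x + 2) / 56
Then g(x) = 3·L_0(x) - 6·L_1(x) + 99·L_2(x).
Expanding and collecting terms gives g(x) = 3x^2 + 6x - 6.
Evaluating at x = 4: g(4) = 66.

66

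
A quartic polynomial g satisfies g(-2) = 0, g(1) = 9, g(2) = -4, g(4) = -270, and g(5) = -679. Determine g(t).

Write g(t) = at^4 + bt^3 + ct^2 + dt + e. Substituting each data point gives a linear system:
  16a - 8b + 4c - 2d + e = 0
  a + b + c + d + e = 9
  16a + 8b + 4c + 2d + e = -4
  256a + 64b + 16c + 4d + e = -270
  625a + 125b + 25c + 5d + e = -679
Solving the system yields a = -1, b = -1, c = 2, d = 3, e = 6.
So g(t) = -t⁴ - t³ + 2t² + 3t + 6.
Check: g(-2) = 0. ✓

g(t) = -t^4 - t^3 + 2t^2 + 3t + 6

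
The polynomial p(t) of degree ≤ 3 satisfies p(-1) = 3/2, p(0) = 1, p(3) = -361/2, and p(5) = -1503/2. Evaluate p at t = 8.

Write p(t) = at^3 + bt^2 + ct + d. Substituting each data point gives a linear system:
  -a + b - c + d = 3/2
  d = 1
  27a + 9b + 3c + d = -361/2
  125a + 25b + 5c + d = -1503/2
Solving the system yields a = -5, b = -5, c = -1/2, d = 1.
So p(t) = -5t³ - 5t² - (1/2)t + 1.
Then p(8) = -2883.

-2883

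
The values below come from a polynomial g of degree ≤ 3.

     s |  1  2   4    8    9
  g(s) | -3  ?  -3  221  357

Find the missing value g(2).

-7

The 4 known points determine the degree-3 polynomial uniquely.
Write g(s) = as^3 + bs^2 + cs + d. Substituting each data point gives a linear system:
  a + b + c + d = -3
  64a + 16b + 4c + d = -3
  512a + 64b + 8c + d = 221
  729a + 81b + 9c + d = 357
Solving the system yields a = 1, b = -5, c = 4, d = -3.
So g(s) = s^3 - 5s^2 + 4s - 3.
Then g(2) = -7.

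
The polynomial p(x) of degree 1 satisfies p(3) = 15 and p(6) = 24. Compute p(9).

33

Write p(x) = ax + b. Substituting each data point gives a linear system:
  3a + b = 15
  6a + b = 24
Solving the system yields a = 3, b = 6.
So p(x) = 3x + 6.
Then p(9) = 33.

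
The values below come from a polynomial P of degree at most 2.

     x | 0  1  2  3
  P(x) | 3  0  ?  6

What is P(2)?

On equispaced nodes a degree-2 polynomial has vanishing third forward difference, so
  - P(0) + 3·P(1) - 3·P(2) + P(3) = 0.
Substituting the known values and solving for P(2):
  -3·P(2) = -3
  P(2) = 1.

1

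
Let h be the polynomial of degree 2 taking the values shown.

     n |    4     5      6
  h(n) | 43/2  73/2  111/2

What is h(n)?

Write h(n) = an^2 + bn + c. Substituting each data point gives a linear system:
  16a + 4b + c = 43/2
  25a + 5b + c = 73/2
  36a + 6b + c = 111/2
Solving the system yields a = 2, b = -3, c = 3/2.
So h(n) = 2n² - 3n + 3/2.
Check: h(5) = 73/2. ✓

h(n) = 2n^2 - 3n + 3/2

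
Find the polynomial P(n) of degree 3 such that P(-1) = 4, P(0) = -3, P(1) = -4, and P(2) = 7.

P(n) = n^3 + 3n^2 - 5n - 3

Using the Lagrange interpolation formula with nodes -1, 0, 1, 2:
  L_0(n) = n(n - 1)(n - 2) / -6
  L_1(n) = (n + 1)(n - 1)(n - 2) / 2
  L_2(n) = (n + 1)n(n - 2) / -2
  L_3(n) = (n + 1)n(n - 1) / 6
Then P(n) = 4·L_0(n) - 3·L_1(n) - 4·L_2(n) + 7·L_3(n).
Expanding and collecting terms gives P(n) = n^3 + 3n^2 - 5n - 3.
Check: P(1) = -4. ✓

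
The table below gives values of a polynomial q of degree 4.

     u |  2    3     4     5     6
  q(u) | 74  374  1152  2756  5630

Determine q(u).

q(u) = 4u^4 + 2u^3 + u^2 - 3u - 4

Write q(u) = au^4 + bu^3 + cu^2 + du + e. Substituting each data point gives a linear system:
  16a + 8b + 4c + 2d + e = 74
  81a + 27b + 9c + 3d + e = 374
  256a + 64b + 16c + 4d + e = 1152
  625a + 125b + 25c + 5d + e = 2756
  1296a + 216b + 36c + 6d + e = 5630
Solving the system yields a = 4, b = 2, c = 1, d = -3, e = -4.
So q(u) = 4u^4 + 2u^3 + u^2 - 3u - 4.
Check: q(2) = 74. ✓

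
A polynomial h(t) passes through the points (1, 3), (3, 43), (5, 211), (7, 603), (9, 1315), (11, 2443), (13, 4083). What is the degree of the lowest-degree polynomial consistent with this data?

Forward differences of the values at t = 1, 3, 5, 7, 9, 11, 13:
  h  : 3  43  211  603  1315  2443  4083
  Δ  : 40  168  392  712  1128  1640
  Δ^2: 128  224  320  416  512
  Δ^3: 96  96  96  96
  Δ^4: 0  0  0
  Δ^5: 0  0
  Δ^6: 0
The third differences are constant (96) and nonzero, while all higher differences vanish, so the minimal degree is 3.

3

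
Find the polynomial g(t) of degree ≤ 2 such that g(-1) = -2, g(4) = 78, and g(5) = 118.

g(t) = 4t^2 + 4t - 2

Using the Lagrange interpolation formula with nodes -1, 4, 5:
  L_0(t) = (t - 4)(t - 5) / 30
  L_1(t) = (t + 1)(t - 5) / -5
  L_2(t) = (t + 1)(t - 4) / 6
Then g(t) = -2·L_0(t) + 78·L_1(t) + 118·L_2(t).
Expanding and collecting terms gives g(t) = 4t^2 + 4t - 2.
Check: g(-1) = -2. ✓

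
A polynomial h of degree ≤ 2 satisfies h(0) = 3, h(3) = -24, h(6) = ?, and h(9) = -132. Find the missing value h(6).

The 3 known points determine the degree-2 polynomial uniquely.
Write h(t) = at^2 + bt + c. Substituting each data point gives a linear system:
  c = 3
  9a + 3b + c = -24
  81a + 9b + c = -132
Solving the system yields a = -1, b = -6, c = 3.
So h(t) = -t² - 6t + 3.
Then h(6) = -69.

-69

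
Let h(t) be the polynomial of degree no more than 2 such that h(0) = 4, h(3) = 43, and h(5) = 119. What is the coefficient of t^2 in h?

Write h(t) = at^2 + bt + c. Substituting each data point gives a linear system:
  c = 4
  9a + 3b + c = 43
  25a + 5b + c = 119
Solving the system yields a = 5, b = -2, c = 4.
So h(t) = 5t^2 - 2t + 4.
The leading coefficient is 5.

5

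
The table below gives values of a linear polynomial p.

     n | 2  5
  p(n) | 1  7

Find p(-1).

Using the Lagrange interpolation formula with nodes 2, 5:
  L_0(n) = (n - 5) / -3
  L_1(n) = (n - 2) / 3
Then p(n) = 1·L_0(n) + 7·L_1(n).
Expanding and collecting terms gives p(n) = 2n - 3.
Evaluating at n = -1: p(-1) = -5.

-5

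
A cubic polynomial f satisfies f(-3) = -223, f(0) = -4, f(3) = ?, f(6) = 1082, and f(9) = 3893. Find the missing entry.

On equispaced nodes a degree-3 polynomial has vanishing fourth forward difference, so
  f(-3) - 4·f(0) + 6·f(3) - 4·f(6) + f(9) = 0.
Substituting the known values and solving for f(3):
  6·f(3) = 642
  f(3) = 107.

107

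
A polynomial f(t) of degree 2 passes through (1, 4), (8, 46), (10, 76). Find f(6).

Write f(t) = at^2 + bt + c. Substituting each data point gives a linear system:
  a + b + c = 4
  64a + 8b + c = 46
  100a + 10b + c = 76
Solving the system yields a = 1, b = -3, c = 6.
So f(t) = t² - 3t + 6.
Then f(6) = 24.

24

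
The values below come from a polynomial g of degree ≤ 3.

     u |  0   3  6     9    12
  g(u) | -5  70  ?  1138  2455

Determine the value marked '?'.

The 4 known points determine the degree-3 polynomial uniquely.
Write g(u) = au^3 + bu^2 + cu + d. Substituting each data point gives a linear system:
  d = -5
  27a + 9b + 3c + d = 70
  729a + 81b + 9c + d = 1138
  1728a + 144b + 12c + d = 2455
Solving the system yields a = 1, b = 5, c = 1, d = -5.
So g(u) = u³ + 5u² + u - 5.
Then g(6) = 397.

397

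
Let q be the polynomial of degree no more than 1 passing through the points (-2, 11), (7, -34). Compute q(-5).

26

Using the Lagrange interpolation formula with nodes -2, 7:
  L_0(s) = (s - 7) / -9
  L_1(s) = (s + 2) / 9
Then q(s) = 11·L_0(s) - 34·L_1(s).
Expanding and collecting terms gives q(s) = -5s + 1.
Evaluating at s = -5: q(-5) = 26.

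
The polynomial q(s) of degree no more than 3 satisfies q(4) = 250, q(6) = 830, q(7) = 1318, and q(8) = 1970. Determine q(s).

q(s) = 4s^3 - 2s^2 + 6s + 2

Using the Lagrange interpolation formula with nodes 4, 6, 7, 8:
  L_0(s) = (s - 6)(s - 7)(s - 8) / -24
  L_1(s) = (s - 4)(s - 7)(s - 8) / 4
  L_2(s) = (s - 4)(s - 6)(s - 8) / -3
  L_3(s) = (s - 4)(s - 6)(s - 7) / 8
Then q(s) = 250·L_0(s) + 830·L_1(s) + 1318·L_2(s) + 1970·L_3(s).
Expanding and collecting terms gives q(s) = 4s^3 - 2s^2 + 6s + 2.
Check: q(6) = 830. ✓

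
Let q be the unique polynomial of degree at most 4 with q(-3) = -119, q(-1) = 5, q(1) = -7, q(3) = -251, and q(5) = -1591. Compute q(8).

Write q(s) = as^4 + bs^3 + cs^2 + ds + e. Substituting each data point gives a linear system:
  81a - 27b + 9c - 3d + e = -119
  a - b + c - d + e = 5
  a + b + c + d + e = -7
  81a + 27b + 9c + 3d + e = -251
  625a + 125b + 25c + 5d + e = -1591
Solving the system yields a = -2, b = -2, c = -3, d = -4, e = 4.
So q(s) = -2s⁴ - 2s³ - 3s² - 4s + 4.
Then q(8) = -9436.

-9436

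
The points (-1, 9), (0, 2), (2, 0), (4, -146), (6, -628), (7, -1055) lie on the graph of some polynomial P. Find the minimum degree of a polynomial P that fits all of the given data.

3

Divided differences on the nodes -1, 0, 2, 4, 6, 7:
  order 0: 9  2  0  -146  -628  -1055
  order 1: -7  -1  -73  -241  -427
  order 2: 2  -18  -42  -62
  order 3: -4  -4  -4
  order 4: 0  0
  order 5: 0
The order-3 divided differences are all -4 (nonzero) and every higher order vanishes, so the data lies on a polynomial of degree exactly 3.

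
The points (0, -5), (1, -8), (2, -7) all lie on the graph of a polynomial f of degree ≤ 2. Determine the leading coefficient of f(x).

Write f(x) = ax^2 + bx + c. Substituting each data point gives a linear system:
  c = -5
  a + b + c = -8
  4a + 2b + c = -7
Solving the system yields a = 2, b = -5, c = -5.
So f(x) = 2x² - 5x - 5.
The leading coefficient is 2.

2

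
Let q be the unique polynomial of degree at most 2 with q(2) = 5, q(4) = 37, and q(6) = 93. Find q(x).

q(x) = 3x^2 - 2x - 3

Write q(x) = ax^2 + bx + c. Substituting each data point gives a linear system:
  4a + 2b + c = 5
  16a + 4b + c = 37
  36a + 6b + c = 93
Solving the system yields a = 3, b = -2, c = -3.
So q(x) = 3x² - 2x - 3.
Check: q(2) = 5. ✓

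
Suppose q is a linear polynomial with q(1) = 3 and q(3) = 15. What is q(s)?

q(s) = 6s - 3

Using the Lagrange interpolation formula with nodes 1, 3:
  L_0(s) = (s - 3) / -2
  L_1(s) = (s - 1) / 2
Then q(s) = 3·L_0(s) + 15·L_1(s).
Expanding and collecting terms gives q(s) = 6s - 3.
Check: q(1) = 3. ✓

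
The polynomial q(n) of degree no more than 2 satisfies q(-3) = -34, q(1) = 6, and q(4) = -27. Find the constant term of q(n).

5

Write q(n) = an^2 + bn + c. Substituting each data point gives a linear system:
  9a - 3b + c = -34
  a + b + c = 6
  16a + 4b + c = -27
Solving the system yields a = -3, b = 4, c = 5.
So q(n) = -3n² + 4n + 5.
The constant term is 5.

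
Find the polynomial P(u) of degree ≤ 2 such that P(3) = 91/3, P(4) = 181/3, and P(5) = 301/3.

Write P(u) = au^2 + bu + c. Substituting each data point gives a linear system:
  9a + 3b + c = 91/3
  16a + 4b + c = 181/3
  25a + 5b + c = 301/3
Solving the system yields a = 5, b = -5, c = 1/3.
So P(u) = 5u^2 - 5u + 1/3.
Check: P(5) = 301/3. ✓

P(u) = 5u^2 - 5u + 1/3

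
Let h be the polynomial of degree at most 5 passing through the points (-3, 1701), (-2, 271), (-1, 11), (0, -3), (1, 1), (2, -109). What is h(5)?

Write h(x) = ax^5 + bx^4 + cx^3 + dx^2 + ex + k. Substituting each data point gives a linear system:
  -243a + 81b - 27c + 9d - 3e + k = 1701
  -32a + 16b - 8c + 4d - 2e + k = 271
  -a + b - c + d - e + k = 11
  k = -3
  a + b + c + d + e + k = 1
  32a + 16b + 8c + 4d + 2e + k = -109
Solving the system yields a = -5, b = 4, c = -5, d = 5, e = 5, k = -3.
So h(x) = -5x⁵ + 4x⁴ - 5x³ + 5x² + 5x - 3.
Then h(5) = -13603.

-13603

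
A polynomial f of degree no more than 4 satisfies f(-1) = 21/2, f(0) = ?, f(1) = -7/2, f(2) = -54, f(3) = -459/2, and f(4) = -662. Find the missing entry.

On equispaced nodes a degree-4 polynomial has vanishing fifth forward difference, so
  - f(-1) + 5·f(0) - 10·f(1) + 10·f(2) - 5·f(3) + f(4) = 0.
Substituting the known values and solving for f(0):
  5·f(0) = 30
  f(0) = 6.

6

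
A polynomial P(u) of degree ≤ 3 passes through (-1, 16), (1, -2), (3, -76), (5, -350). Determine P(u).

Using the Lagrange interpolation formula with nodes -1, 1, 3, 5:
  L_0(u) = (u - 1)(u - 3)(u - 5) / -48
  L_1(u) = (u + 1)(u - 3)(u - 5) / 16
  L_2(u) = (u + 1)(u - 1)(u - 5) / -16
  L_3(u) = (u + 1)(u - 1)(u - 3) / 48
Then P(u) = 16·L_0(u) - 2·L_1(u) - 76·L_2(u) - 350·L_3(u).
Expanding and collecting terms gives P(u) = -3u³ + 2u² - 6u + 5.
Check: P(3) = -76. ✓

P(u) = -3u^3 + 2u^2 - 6u + 5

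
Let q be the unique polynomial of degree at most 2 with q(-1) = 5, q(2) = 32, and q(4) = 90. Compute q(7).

Write q(n) = an^2 + bn + c. Substituting each data point gives a linear system:
  a - b + c = 5
  4a + 2b + c = 32
  16a + 4b + c = 90
Solving the system yields a = 4, b = 5, c = 6.
So q(n) = 4n^2 + 5n + 6.
Then q(7) = 237.

237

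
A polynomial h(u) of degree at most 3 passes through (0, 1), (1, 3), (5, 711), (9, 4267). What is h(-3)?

Write h(u) = au^3 + bu^2 + cu + d. Substituting each data point gives a linear system:
  d = 1
  a + b + c + d = 3
  125a + 25b + 5c + d = 711
  729a + 81b + 9c + d = 4267
Solving the system yields a = 6, b = -1, c = -3, d = 1.
So h(u) = 6u^3 - u^2 - 3u + 1.
Then h(-3) = -161.

-161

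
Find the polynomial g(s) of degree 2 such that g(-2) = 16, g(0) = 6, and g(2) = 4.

Using the Lagrange interpolation formula with nodes -2, 0, 2:
  L_0(s) = s(s - 2) / 8
  L_1(s) = (s + 2)(s - 2) / -4
  L_2(s) = (s + 2)s / 8
Then g(s) = 16·L_0(s) + 6·L_1(s) + 4·L_2(s).
Expanding and collecting terms gives g(s) = s² - 3s + 6.
Check: g(0) = 6. ✓

g(s) = s^2 - 3s + 6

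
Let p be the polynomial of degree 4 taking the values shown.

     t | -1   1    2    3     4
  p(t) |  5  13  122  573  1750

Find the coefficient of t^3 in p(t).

Write p(t) = at^4 + bt^3 + ct^2 + dt + e. Substituting each data point gives a linear system:
  a - b + c - d + e = 5
  a + b + c + d + e = 13
  16a + 8b + 4c + 2d + e = 122
  81a + 27b + 9c + 3d + e = 573
  256a + 64b + 16c + 4d + e = 1750
Solving the system yields a = 6, b = 4, c = -3, d = 0, e = 6.
So p(t) = 6t^4 + 4t^3 - 3t^2 + 6.
The coefficient of t^3 is 4.

4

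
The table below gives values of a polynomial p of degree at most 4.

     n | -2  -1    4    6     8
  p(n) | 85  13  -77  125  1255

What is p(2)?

-23

Write p(n) = an^4 + bn^3 + cn^2 + dn + e. Substituting each data point gives a linear system:
  16a - 8b + 4c - 2d + e = 85
  a - b + c - d + e = 13
  256a + 64b + 16c + 4d + e = -77
  1296a + 216b + 36c + 6d + e = 125
  4096a + 512b + 64c + 8d + e = 1255
Solving the system yields a = 1, b = -6, c = 4, d = -3, e = -1.
So p(n) = n^4 - 6n^3 + 4n^2 - 3n - 1.
Then p(2) = -23.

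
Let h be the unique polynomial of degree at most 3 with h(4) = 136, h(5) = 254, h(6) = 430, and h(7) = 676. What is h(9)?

Forward differences of the values at n = 4, 5, 6, 7:
  h  : 136  254  430  676
  Δ  : 118  176  246
  Δ^2: 58  70
  Δ^3: 12
The third differences are constant, confirming degree 3.
Interpolating (Newton forward form) and evaluating at n = 9 gives h(9) = 1426.

1426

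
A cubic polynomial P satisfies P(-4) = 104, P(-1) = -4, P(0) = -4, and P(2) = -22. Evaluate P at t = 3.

Write P(t) = at^3 + bt^2 + ct + d. Substituting each data point gives a linear system:
  -64a + 16b - 4c + d = 104
  -a + b - c + d = -4
  d = -4
  8a + 4b + 2c + d = -22
Solving the system yields a = -2, b = -1, c = 1, d = -4.
So P(t) = -2t³ - t² + t - 4.
Then P(3) = -64.

-64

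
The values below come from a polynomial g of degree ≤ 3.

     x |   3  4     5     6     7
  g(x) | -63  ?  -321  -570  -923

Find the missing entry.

-158

The 4 known points determine the degree-3 polynomial uniquely.
Write g(x) = ax^3 + bx^2 + cx + d. Substituting each data point gives a linear system:
  27a + 9b + 3c + d = -63
  125a + 25b + 5c + d = -321
  216a + 36b + 6c + d = -570
  343a + 49b + 7c + d = -923
Solving the system yields a = -3, b = 2, c = 2, d = -6.
So g(x) = -3x³ + 2x² + 2x - 6.
Then g(4) = -158.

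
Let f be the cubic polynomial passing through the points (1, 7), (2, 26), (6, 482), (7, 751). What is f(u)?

f(u) = 2u^3 + u^2 + 2u + 2

Write f(u) = au^3 + bu^2 + cu + d. Substituting each data point gives a linear system:
  a + b + c + d = 7
  8a + 4b + 2c + d = 26
  216a + 36b + 6c + d = 482
  343a + 49b + 7c + d = 751
Solving the system yields a = 2, b = 1, c = 2, d = 2.
So f(u) = 2u^3 + u^2 + 2u + 2.
Check: f(6) = 482. ✓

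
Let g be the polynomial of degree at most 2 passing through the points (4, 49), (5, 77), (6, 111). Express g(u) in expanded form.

Write g(u) = au^2 + bu + c. Substituting each data point gives a linear system:
  16a + 4b + c = 49
  25a + 5b + c = 77
  36a + 6b + c = 111
Solving the system yields a = 3, b = 1, c = -3.
So g(u) = 3u^2 + u - 3.
Check: g(5) = 77. ✓

g(u) = 3u^2 + u - 3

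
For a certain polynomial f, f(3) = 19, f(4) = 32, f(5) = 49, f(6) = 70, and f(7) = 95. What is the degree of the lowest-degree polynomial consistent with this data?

2

Forward differences of the values at x = 3, 4, 5, 6, 7:
  f  : 19  32  49  70  95
  Δ  : 13  17  21  25
  Δ^2: 4  4  4
  Δ^3: 0  0
  Δ^4: 0
The second differences are constant (4) and nonzero, while all higher differences vanish, so the minimal degree is 2.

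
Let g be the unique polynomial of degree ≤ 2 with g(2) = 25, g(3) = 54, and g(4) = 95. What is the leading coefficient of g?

Write g(u) = au^2 + bu + c. Substituting each data point gives a linear system:
  4a + 2b + c = 25
  9a + 3b + c = 54
  16a + 4b + c = 95
Solving the system yields a = 6, b = -1, c = 3.
So g(u) = 6u^2 - u + 3.
The leading coefficient is 6.

6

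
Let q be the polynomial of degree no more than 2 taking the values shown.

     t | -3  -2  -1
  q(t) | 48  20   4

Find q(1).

Using the Lagrange interpolation formula with nodes -3, -2, -1:
  L_0(t) = (t + 2)(t + 1) / 2
  L_1(t) = (t + 3)(t + 1) / -1
  L_2(t) = (t + 3)(t + 2) / 2
Then q(t) = 48·L_0(t) + 20·L_1(t) + 4·L_2(t).
Expanding and collecting terms gives q(t) = 6t^2 + 2t.
Evaluating at t = 1: q(1) = 8.

8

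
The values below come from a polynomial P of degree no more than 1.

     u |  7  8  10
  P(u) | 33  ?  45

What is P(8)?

The 2 known points determine the degree-1 polynomial uniquely.
Write P(u) = au + b. Substituting each data point gives a linear system:
  7a + b = 33
  10a + b = 45
Solving the system yields a = 4, b = 5.
So P(u) = 4u + 5.
Then P(8) = 37.

37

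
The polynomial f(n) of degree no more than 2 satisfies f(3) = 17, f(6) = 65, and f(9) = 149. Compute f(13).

317

Forward differences of the values at n = 3, 6, 9:
  f  : 17  65  149
  Δ  : 48  84
  Δ^2: 36
The second differences are constant, confirming degree 2.
Interpolating (Newton forward form) and evaluating at n = 13 gives f(13) = 317.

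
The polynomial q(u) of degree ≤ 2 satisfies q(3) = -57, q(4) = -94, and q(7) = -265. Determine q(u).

q(u) = -5u^2 - 2u - 6

Using the Lagrange interpolation formula with nodes 3, 4, 7:
  L_0(u) = (u - 4)(u - 7) / 4
  L_1(u) = (u - 3)(u - 7) / -3
  L_2(u) = (u - 3)(u - 4) / 12
Then q(u) = -57·L_0(u) - 94·L_1(u) - 265·L_2(u).
Expanding and collecting terms gives q(u) = -5u^2 - 2u - 6.
Check: q(7) = -265. ✓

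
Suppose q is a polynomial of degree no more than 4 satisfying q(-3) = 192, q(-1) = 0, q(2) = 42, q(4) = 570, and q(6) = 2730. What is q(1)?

0

Write q(t) = at^4 + bt^3 + ct^2 + dt + e. Substituting each data point gives a linear system:
  81a - 27b + 9c - 3d + e = 192
  a - b + c - d + e = 0
  16a + 8b + 4c + 2d + e = 42
  256a + 64b + 16c + 4d + e = 570
  1296a + 216b + 36c + 6d + e = 2730
Solving the system yields a = 2, b = 0, c = 4, d = 0, e = -6.
So q(t) = 2t^4 + 4t^2 - 6.
Then q(1) = 0.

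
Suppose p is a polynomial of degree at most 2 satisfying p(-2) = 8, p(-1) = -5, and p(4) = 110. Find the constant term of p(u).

Write p(u) = au^2 + bu + c. Substituting each data point gives a linear system:
  4a - 2b + c = 8
  a - b + c = -5
  16a + 4b + c = 110
Solving the system yields a = 6, b = 5, c = -6.
So p(u) = 6u^2 + 5u - 6.
The constant term is -6.

-6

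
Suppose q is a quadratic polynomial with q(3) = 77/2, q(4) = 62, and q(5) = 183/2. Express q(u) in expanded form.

Using the Lagrange interpolation formula with nodes 3, 4, 5:
  L_0(u) = (u - 4)(u - 5) / 2
  L_1(u) = (u - 3)(u - 5) / -1
  L_2(u) = (u - 3)(u - 4) / 2
Then q(u) = 77/2·L_0(u) + 62·L_1(u) + 183/2·L_2(u).
Expanding and collecting terms gives q(u) = 3u^2 + (5/2)u + 4.
Check: q(5) = 183/2. ✓

q(u) = 3u^2 + (5/2)u + 4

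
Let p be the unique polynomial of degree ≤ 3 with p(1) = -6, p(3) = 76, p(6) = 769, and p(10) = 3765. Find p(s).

p(s) = 4s^3 - 2s^2 - 3s - 5

Write p(s) = as^3 + bs^2 + cs + d. Substituting each data point gives a linear system:
  a + b + c + d = -6
  27a + 9b + 3c + d = 76
  216a + 36b + 6c + d = 769
  1000a + 100b + 10c + d = 3765
Solving the system yields a = 4, b = -2, c = -3, d = -5.
So p(s) = 4s^3 - 2s^2 - 3s - 5.
Check: p(1) = -6. ✓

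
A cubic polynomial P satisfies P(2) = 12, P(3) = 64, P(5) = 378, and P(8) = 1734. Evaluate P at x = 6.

Using the Lagrange interpolation formula with nodes 2, 3, 5, 8:
  L_0(x) = (x - 3)(x - 5)(x - 8) / -18
  L_1(x) = (x - 2)(x - 5)(x - 8) / 10
  L_2(x) = (x - 2)(x - 3)(x - 8) / -18
  L_3(x) = (x - 2)(x - 3)(x - 5) / 90
Then P(x) = 12·L_0(x) + 64·L_1(x) + 378·L_2(x) + 1734·L_3(x).
Expanding and collecting terms gives P(x) = 4x^3 - 5x^2 + x - 2.
Evaluating at x = 6: P(6) = 688.

688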